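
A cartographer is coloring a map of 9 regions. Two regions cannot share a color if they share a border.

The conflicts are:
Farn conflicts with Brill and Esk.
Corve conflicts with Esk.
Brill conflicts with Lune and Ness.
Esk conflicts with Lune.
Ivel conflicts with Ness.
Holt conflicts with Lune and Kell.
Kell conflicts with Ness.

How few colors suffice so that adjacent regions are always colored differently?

The cycle Holt-Kell-Ness-Brill-Lune-Holt has odd length 5, so it cannot be 2-colored; at least 3 colors are needed.
3 colors suffice: Farn=2, Corve=2, Brill=3, Esk=1, Ivel=2, Holt=1, Lune=2, Kell=2, Ness=1. Every pair that conflicts lands in different colors.

3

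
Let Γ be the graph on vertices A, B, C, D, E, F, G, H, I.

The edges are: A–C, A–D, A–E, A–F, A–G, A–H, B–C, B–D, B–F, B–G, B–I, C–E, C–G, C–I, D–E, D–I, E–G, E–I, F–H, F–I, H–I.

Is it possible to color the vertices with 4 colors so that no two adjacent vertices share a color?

The chromatic number is 4. A, C, E, G are pairwise adjacent (a clique of size 4), so at least 4 colors are needed.
4 colors suffice: color 1 → {A, I}; color 2 → {C, D, F}; color 3 → {B, E, H}; color 4 → {G}.
That is already a proper 4-coloring.

Yes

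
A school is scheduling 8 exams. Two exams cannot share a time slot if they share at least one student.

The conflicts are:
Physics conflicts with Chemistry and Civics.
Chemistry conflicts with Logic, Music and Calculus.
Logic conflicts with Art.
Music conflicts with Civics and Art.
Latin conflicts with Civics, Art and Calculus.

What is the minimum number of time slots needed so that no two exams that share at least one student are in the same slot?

The cycle Latin-Civics-Physics-Chemistry-Calculus-Latin has odd length 5, so it cannot be 2-colored; at least 3 time slots are needed.
Using 3 time slots: Physics=2, Chemistry=1, Logic=2, Music=2, Latin=2, Civics=1, Art=1, Calculus=3. Each listed conflict is separated.

3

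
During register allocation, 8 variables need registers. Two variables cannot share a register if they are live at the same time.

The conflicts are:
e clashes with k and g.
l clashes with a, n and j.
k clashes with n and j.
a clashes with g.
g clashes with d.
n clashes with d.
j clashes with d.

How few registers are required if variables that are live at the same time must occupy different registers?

The cycle e-k-j-d-g-e has odd length 5, so it cannot be 2-colored; at least 3 registers are needed.
3 registers suffice: e=3, l=2, k=2, a=3, g=1, n=1, j=1, d=2. Each listed conflict is separated.

3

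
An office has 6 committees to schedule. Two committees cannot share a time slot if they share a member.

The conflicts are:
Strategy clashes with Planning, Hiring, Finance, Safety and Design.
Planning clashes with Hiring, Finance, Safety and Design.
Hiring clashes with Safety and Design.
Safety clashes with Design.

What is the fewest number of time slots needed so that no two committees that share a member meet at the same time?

Strategy, Planning, Hiring, Safety, Design all conflict with each other, so at least 5 time slots are needed.
5 time slots suffice: Strategy=2, Planning=1, Hiring=5, Finance=3, Safety=4, Design=3. No two conflicting committees share a time slot.

5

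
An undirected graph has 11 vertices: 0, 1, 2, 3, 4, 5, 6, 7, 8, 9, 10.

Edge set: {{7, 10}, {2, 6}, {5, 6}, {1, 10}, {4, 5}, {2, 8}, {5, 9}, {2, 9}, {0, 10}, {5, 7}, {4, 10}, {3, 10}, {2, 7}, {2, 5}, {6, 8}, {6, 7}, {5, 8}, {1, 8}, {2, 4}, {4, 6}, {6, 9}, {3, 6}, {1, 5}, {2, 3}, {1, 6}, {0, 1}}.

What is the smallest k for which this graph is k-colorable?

4

2, 5, 6, 7 form a clique, so at least 4 colors are needed.
4 colors suffice: color red → {6, 10}; color blue → {1, 2}; color green → {0, 3, 5}; color yellow → {4, 7, 8, 9}. Each edge has distinct colors on its endpoints.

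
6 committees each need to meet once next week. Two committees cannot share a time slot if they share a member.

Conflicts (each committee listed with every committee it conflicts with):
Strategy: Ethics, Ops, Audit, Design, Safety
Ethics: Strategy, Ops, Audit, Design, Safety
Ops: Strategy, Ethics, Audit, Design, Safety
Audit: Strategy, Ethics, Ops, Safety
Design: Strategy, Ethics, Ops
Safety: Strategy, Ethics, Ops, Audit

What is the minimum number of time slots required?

Strategy, Ethics, Ops, Audit, Safety are mutually in conflict, so at least 5 time slots are needed.
Using 5 time slots: Strategy=1, Ethics=3, Ops=2, Audit=4, Design=4, Safety=5. No two conflicting committees share a time slot.

5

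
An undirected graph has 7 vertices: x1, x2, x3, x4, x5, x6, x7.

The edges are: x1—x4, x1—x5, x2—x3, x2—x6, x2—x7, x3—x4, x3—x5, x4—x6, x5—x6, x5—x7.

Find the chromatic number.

x4 and x6 are adjacent, so at least 2 colors are needed.
A valid assignment using 2 colors: x1=2, x2=1, x3=2, x4=1, x5=1, x6=2, x7=2. No two adjacent vertices share a color.

2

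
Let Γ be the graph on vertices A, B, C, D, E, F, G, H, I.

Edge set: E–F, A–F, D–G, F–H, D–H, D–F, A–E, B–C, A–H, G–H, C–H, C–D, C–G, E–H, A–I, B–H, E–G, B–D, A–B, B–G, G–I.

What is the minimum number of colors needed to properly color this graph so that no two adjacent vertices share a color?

B, C, D, G, H are mutually adjacent (a clique of size 5), so at least 5 colors are needed.
5 colors suffice: color red → {H, I}; color blue → {A, G}; color green → {D, E}; color yellow → {B, F}; color purple → {C}. Each edge has distinct colors on its endpoints.

5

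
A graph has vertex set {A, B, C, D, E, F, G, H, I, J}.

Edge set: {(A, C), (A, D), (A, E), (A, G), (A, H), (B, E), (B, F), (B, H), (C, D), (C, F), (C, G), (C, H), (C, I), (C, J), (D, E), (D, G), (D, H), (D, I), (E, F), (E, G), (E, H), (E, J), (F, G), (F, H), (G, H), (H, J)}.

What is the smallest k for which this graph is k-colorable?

A, C, D, G, H are pairwise adjacent (a clique of size 5), so at least 5 colors are needed.
5 colors suffice: color 1 → {H, I}; color 2 → {C, E}; color 3 → {B, G, J}; color 4 → {D, F}; color 5 → {A}. Every edge joins two different colors.

5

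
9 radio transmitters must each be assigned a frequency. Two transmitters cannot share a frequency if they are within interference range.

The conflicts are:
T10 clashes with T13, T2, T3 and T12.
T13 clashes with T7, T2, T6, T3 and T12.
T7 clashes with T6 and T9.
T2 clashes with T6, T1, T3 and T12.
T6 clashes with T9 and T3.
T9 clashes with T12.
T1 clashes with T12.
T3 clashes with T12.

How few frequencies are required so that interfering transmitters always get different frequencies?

T10, T13, T2, T3, T12 all conflict with each other, so at least 5 frequencies are needed.
5 frequencies suffice: frequency 1 → {T13, T9, T1}; frequency 2 → {T6, T12}; frequency 3 → {T7, T2}; frequency 4 → {T3}; frequency 5 → {T10}. Each listed conflict is separated.

5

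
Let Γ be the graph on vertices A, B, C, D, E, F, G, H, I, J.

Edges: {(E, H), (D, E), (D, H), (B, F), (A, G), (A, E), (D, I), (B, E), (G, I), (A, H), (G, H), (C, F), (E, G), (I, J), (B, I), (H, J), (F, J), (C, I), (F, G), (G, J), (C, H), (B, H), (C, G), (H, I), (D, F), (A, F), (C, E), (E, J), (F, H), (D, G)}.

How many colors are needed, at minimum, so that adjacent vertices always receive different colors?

F, G, H, J form a clique, so at least 4 colors are needed.
4 colors suffice: color 1 → {H}; color 2 → {B, G}; color 3 → {E, F, I}; color 4 → {A, C, D, J}. Every edge joins two different colors.

4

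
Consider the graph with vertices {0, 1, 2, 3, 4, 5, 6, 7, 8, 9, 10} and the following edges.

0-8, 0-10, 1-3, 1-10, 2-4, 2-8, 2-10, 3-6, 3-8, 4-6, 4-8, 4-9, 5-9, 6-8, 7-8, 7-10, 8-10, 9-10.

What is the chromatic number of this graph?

3, 6, 8 are mutually adjacent, so at least 3 colors are needed.
3 colors suffice: color a → {1, 8, 9}; color b → {3, 4, 5, 10}; color c → {0, 2, 6, 7}. Every edge joins two different colors.

3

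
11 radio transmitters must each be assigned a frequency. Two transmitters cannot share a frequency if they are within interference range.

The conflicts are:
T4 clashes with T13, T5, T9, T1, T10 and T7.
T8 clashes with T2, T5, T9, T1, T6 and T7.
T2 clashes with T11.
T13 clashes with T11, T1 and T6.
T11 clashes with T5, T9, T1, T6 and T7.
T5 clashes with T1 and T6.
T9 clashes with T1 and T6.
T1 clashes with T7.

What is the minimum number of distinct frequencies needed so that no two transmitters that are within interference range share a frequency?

T13, T11, T6 pairwise conflict, so at least 3 frequencies are needed.
A valid assignment using 3 frequencies: T4=1, T8=1, T2=2, T13=3, T11=1, T5=3, T9=3, T1=2, T10=2, T6=2, T7=3. Each listed conflict is separated.

3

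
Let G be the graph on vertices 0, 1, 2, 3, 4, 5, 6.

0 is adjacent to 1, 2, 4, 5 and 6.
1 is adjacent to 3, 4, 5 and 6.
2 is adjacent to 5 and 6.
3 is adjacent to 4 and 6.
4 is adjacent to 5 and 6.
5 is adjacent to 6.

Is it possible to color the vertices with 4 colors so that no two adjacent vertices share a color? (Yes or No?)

No

0, 1, 4, 5, 6 are mutually adjacent (a clique of size 5), so at least 5 colors are needed.
So 4 colors are not enough.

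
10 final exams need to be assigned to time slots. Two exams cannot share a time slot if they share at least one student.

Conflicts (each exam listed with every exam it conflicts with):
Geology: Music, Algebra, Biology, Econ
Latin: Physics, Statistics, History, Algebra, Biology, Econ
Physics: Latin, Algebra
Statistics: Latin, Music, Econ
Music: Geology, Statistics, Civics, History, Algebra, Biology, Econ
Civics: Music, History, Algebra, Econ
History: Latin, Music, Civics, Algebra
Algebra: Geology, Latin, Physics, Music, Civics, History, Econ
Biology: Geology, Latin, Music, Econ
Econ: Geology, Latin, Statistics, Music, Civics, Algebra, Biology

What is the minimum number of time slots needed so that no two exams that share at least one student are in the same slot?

Music, Civics, Algebra, Econ pairwise conflict, so at least 4 time slots are needed.
Using 4 time slots: Geology=4, Latin=3, Physics=1, Statistics=2, Music=3, Civics=4, History=1, Algebra=2, Biology=2, Econ=1. Every pair that conflicts lands in different time slots.

4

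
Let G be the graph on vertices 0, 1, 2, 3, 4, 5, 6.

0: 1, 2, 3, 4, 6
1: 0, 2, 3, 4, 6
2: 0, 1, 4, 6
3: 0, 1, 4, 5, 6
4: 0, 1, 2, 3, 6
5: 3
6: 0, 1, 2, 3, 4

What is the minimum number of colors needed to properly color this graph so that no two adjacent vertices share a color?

0, 1, 2, 4, 6 are pairwise adjacent (a clique of size 5), so at least 5 colors are needed.
A valid assignment using 5 colors: 0=a, 1=e, 2=d, 3=d, 4=c, 5=a, 6=b. Every edge joins two different colors.

5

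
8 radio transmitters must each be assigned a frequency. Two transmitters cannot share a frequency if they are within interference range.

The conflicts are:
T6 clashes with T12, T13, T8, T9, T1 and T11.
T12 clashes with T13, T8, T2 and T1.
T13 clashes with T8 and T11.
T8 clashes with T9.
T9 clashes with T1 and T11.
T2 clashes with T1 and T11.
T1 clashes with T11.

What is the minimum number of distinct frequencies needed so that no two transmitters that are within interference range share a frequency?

T6, T12, T13, T8 pairwise conflict, so at least 4 frequencies are needed.
4 frequencies suffice: frequency 1 → {T6, T2}; frequency 2 → {T12, T11}; frequency 3 → {T8, T1}; frequency 4 → {T13, T9}. No two conflicting transmitters share a frequency.

4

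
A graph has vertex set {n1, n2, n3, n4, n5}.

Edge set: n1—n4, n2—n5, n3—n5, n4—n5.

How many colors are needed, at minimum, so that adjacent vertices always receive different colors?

n2 and n5 are adjacent, so at least 2 colors are needed.
2 colors suffice: color red → {n1, n5}; color blue → {n2, n3, n4}. No two adjacent vertices share a color.

2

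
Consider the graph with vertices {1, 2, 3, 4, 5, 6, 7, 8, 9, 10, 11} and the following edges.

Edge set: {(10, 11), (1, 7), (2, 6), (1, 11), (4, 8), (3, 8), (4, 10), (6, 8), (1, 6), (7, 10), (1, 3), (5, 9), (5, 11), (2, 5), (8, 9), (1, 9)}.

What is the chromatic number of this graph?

3

The cycle 6-8-9-5-2-6 has odd length 5, so it cannot be 2-colored; at least 3 colors are needed.
A valid assignment using 3 colors: 1=a, 2=c, 3=b, 4=b, 5=a, 6=b, 7=b, 8=a, 9=b, 10=a, 11=b. Each edge has distinct colors on its endpoints.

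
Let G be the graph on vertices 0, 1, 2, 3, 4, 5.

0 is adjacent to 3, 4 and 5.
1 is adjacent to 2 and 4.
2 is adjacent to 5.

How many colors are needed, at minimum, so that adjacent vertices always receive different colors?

The cycle 2-5-0-4-1-2 has odd length 5, so it cannot be 2-colored; at least 3 colors are needed.
One proper 3-coloring: 0=a, 1=c, 2=a, 3=b, 4=b, 5=b. No two adjacent vertices share a color.

3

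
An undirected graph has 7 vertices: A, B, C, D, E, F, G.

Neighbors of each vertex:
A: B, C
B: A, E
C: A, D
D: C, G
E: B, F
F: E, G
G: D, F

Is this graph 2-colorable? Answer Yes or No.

The cycle B-A-C-D-G-F-E-B has odd length 7, so it cannot be 2-colored; at least 3 colors are needed.
So 2 colors are not enough.

No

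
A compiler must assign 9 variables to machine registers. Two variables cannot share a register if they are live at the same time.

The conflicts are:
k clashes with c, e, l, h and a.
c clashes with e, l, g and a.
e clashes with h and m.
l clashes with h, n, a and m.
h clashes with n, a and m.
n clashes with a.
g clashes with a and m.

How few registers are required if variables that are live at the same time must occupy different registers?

k, c, l, a all conflict with each other, so at least 4 registers are needed.
Using 4 registers: k=4, c=3, e=1, l=2, h=3, n=4, g=2, a=1, m=4. Each listed conflict is separated.

4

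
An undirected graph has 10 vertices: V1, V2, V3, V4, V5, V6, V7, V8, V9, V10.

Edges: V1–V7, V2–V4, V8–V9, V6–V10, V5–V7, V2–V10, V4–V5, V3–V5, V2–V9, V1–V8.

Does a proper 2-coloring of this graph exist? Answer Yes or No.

No

The cycle V8-V1-V7-V5-V4-V2-V9-V8 has odd length 7, so it cannot be 2-colored; at least 3 colors are needed.
So 2 colors are not enough.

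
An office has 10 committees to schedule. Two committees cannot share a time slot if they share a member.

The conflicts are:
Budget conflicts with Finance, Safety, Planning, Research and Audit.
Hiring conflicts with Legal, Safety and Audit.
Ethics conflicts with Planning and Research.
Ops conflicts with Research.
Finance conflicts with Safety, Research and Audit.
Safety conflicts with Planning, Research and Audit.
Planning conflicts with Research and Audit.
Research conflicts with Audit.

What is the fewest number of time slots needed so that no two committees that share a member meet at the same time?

Budget, Safety, Planning, Research, Audit pairwise conflict, so at least 5 time slots are needed.
Using 5 time slots: Budget=4, Hiring=1, Ethics=2, Ops=2, Finance=5, Legal=2, Safety=2, Planning=5, Research=1, Audit=3. Every pair that conflicts lands in different time slots.

5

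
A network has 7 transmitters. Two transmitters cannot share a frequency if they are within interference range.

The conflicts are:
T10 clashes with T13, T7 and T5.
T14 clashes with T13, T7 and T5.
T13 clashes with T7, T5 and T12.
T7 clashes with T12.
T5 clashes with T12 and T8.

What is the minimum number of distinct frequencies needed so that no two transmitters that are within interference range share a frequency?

T13, T5, T12 all conflict with each other, so at least 3 frequencies are needed.
Using 3 frequencies: T10=3, T14=3, T13=2, T7=1, T5=1, T12=3, T8=2. No two conflicting transmitters share a frequency.

3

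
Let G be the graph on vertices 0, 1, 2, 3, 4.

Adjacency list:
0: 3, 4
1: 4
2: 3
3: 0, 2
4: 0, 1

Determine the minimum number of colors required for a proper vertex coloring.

0 and 4 are adjacent, so at least 2 colors are needed.
2 colors suffice: 0=blue, 1=blue, 2=blue, 3=red, 4=red. Each edge has distinct colors on its endpoints.

2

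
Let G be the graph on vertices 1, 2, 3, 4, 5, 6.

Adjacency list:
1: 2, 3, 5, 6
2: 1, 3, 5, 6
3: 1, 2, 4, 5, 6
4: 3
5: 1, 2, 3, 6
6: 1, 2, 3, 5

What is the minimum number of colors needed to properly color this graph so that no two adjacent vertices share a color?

5

1, 2, 3, 5, 6 form a clique, so at least 5 colors are needed.
A valid assignment using 5 colors: 1=purple, 2=blue, 3=red, 4=blue, 5=yellow, 6=green. No two adjacent vertices share a color.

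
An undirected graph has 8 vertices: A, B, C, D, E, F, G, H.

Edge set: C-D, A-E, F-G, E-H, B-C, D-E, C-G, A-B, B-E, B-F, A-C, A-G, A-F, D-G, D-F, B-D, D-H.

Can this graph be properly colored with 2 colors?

No

B, D, E are pairwise adjacent, so at least 3 colors are needed.
So 2 colors are not enough.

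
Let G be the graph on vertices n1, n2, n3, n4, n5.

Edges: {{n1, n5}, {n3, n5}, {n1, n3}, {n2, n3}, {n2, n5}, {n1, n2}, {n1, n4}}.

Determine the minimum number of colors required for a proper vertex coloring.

n1, n2, n3, n5 are pairwise adjacent (a clique of size 4), so at least 4 colors are needed.
4 colors suffice: color 1 → {n1}; color 2 → {n4, n5}; color 3 → {n3}; color 4 → {n2}. No two adjacent vertices share a color.

4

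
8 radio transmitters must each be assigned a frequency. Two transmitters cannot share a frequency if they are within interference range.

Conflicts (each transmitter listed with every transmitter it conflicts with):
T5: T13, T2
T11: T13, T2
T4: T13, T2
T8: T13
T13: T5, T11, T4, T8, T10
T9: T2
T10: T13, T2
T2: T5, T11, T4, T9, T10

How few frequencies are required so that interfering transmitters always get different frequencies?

2

T4 and T13 conflict, so at least 2 frequencies are needed.
2 frequencies suffice: frequency 1 → {T13, T2}; frequency 2 → {T5, T11, T4, T8, T9, T10}. Each listed conflict is separated.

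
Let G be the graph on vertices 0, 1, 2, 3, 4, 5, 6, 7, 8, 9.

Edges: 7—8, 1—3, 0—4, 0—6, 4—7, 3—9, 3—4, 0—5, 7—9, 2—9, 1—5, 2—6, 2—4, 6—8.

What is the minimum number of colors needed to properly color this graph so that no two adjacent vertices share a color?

3

The cycle 6-8-7-9-2-6 has odd length 5, so it cannot be 2-colored; at least 3 colors are needed.
3 colors suffice: color red → {1, 4, 6, 9}; color blue → {0, 2, 3, 7}; color green → {5, 8}. Each edge has distinct colors on its endpoints.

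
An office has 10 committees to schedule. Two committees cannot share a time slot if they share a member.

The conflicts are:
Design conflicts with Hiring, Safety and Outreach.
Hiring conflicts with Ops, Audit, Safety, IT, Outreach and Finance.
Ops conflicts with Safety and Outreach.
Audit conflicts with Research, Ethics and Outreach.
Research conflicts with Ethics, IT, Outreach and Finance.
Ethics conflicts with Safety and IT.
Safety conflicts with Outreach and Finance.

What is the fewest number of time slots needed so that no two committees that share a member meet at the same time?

4

Design, Hiring, Safety, Outreach pairwise conflict, so at least 4 time slots are needed.
Using 4 time slots: Design=4, Hiring=1, Ops=4, Audit=2, Research=1, Ethics=3, Safety=2, IT=2, Outreach=3, Finance=3. Each listed conflict is separated.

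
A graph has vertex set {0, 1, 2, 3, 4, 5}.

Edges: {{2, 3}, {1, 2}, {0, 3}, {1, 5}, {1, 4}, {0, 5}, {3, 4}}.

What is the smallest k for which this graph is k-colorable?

3

The cycle 3-4-1-5-0-3 has odd length 5, so it cannot be 2-colored; at least 3 colors are needed.
A valid assignment using 3 colors: 0=blue, 1=red, 2=blue, 3=red, 4=blue, 5=green. No two adjacent vertices share a color.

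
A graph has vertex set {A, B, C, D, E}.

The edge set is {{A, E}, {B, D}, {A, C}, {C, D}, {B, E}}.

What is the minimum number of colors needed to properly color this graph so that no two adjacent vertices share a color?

The cycle E-A-C-D-B-E has odd length 5, so it cannot be 2-colored; at least 3 colors are needed.
One proper 3-coloring: A=blue, B=green, C=red, D=blue, E=red. No two adjacent vertices share a color.

3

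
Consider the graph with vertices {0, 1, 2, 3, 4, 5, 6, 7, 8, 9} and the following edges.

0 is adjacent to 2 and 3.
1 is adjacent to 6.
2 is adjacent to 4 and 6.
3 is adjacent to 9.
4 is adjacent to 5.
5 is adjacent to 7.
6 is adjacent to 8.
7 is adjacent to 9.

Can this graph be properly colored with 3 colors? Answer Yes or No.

Yes

The chromatic number is 3. The cycle 9-3-0-2-4-5-7-9 has odd length 7, so it cannot be 2-colored; at least 3 colors are needed.
3 colors suffice: color red → {0, 5, 6, 9}; color blue → {1, 2, 3, 7, 8}; color green → {4}.
That is already a proper 3-coloring.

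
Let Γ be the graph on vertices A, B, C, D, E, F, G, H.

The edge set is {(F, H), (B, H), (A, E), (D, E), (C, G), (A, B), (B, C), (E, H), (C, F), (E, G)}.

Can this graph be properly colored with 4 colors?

The chromatic number is 3. The cycle B-H-E-G-C-B has odd length 5, so it cannot be 2-colored; at least 3 colors are needed.
3 colors suffice: color 1 → {C, E}; color 2 → {A, D, G, H}; color 3 → {B, F}.
Since 4 ≥ 3, a proper 4-coloring certainly exists.

Yes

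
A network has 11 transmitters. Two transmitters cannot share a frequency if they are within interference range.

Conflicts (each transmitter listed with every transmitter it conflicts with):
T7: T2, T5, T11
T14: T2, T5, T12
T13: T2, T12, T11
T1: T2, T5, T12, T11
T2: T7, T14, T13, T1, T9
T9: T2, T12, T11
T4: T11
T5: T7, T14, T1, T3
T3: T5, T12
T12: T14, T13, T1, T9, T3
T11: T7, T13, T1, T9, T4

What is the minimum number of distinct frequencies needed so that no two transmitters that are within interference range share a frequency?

T3 and T12 conflict, so at least 2 frequencies are needed.
Using 2 frequencies: T7=2, T14=2, T13=2, T1=2, T2=1, T9=2, T4=2, T5=1, T3=2, T12=1, T11=1. Every pair that conflicts lands in different frequencies.

2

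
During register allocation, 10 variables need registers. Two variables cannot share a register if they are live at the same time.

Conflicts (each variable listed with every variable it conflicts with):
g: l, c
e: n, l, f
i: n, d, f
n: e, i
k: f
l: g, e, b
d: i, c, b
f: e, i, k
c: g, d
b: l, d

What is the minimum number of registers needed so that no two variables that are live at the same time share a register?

The cycle d-b-l-g-c-d has odd length 5, so it cannot be 2-colored; at least 3 registers are needed.
Using 3 registers: g=3, e=2, i=2, n=1, k=2, l=1, d=1, f=1, c=2, b=2. Each listed conflict is separated.

3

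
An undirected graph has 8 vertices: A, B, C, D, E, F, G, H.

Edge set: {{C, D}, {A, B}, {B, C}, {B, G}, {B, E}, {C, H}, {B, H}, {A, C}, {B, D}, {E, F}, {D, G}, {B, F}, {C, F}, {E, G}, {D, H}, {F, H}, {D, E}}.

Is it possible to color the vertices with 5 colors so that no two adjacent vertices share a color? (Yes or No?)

The chromatic number is 4. B, C, F, H are mutually adjacent (a clique of size 4), so at least 4 colors are needed.
4 colors suffice: color red → {B}; color blue → {C, E}; color green → {A, D, F}; color yellow → {G, H}.
Since 5 ≥ 4, a proper 5-coloring certainly exists.

Yes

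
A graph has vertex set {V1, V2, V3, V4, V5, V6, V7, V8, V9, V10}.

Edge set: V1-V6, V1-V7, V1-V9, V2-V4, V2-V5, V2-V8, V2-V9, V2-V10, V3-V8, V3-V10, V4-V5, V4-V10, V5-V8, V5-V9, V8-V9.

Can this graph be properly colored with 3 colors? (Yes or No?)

No

V2, V5, V8, V9 are mutually adjacent (a clique of size 4), so at least 4 colors are needed.
So 3 colors are not enough.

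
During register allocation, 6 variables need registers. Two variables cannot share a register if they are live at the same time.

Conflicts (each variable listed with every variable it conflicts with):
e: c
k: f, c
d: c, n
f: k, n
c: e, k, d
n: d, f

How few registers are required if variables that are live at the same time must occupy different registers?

3

The cycle f-k-c-d-n-f has odd length 5, so it cannot be 2-colored; at least 3 registers are needed.
3 registers suffice: e=2, k=2, d=3, f=1, c=1, n=2. Every pair that conflicts lands in different registers.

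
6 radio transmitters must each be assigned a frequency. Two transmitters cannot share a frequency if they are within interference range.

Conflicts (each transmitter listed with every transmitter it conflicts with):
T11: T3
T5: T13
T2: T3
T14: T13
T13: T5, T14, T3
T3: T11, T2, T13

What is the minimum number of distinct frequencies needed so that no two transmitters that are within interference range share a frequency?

2

T13 and T3 conflict, so at least 2 frequencies are needed.
2 frequencies suffice: frequency 1 → {T11, T2, T13}; frequency 2 → {T5, T14, T3}. Each listed conflict is separated.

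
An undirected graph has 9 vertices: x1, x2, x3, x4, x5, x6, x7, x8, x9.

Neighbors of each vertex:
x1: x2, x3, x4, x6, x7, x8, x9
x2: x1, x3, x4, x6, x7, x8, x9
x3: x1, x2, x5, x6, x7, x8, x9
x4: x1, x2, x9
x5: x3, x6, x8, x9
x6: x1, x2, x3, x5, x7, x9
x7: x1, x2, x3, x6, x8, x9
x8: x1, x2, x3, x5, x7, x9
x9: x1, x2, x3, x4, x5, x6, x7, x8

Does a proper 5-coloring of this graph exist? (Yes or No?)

x1, x2, x3, x6, x7, x9 are mutually adjacent (a clique of size 6), so at least 6 colors are needed.
So 5 colors are not enough.

No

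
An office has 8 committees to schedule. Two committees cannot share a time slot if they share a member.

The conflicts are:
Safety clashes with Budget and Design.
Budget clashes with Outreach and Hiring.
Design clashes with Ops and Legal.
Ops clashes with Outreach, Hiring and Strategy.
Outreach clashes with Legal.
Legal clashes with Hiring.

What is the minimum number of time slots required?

The cycle Budget-Hiring-Legal-Design-Safety-Budget has odd length 5, so it cannot be 2-colored; at least 3 time slots are needed.
A valid assignment using 3 time slots: Safety=3, Budget=1, Design=2, Ops=1, Outreach=2, Legal=1, Hiring=2, Strategy=2. Every pair that conflicts lands in different time slots.

3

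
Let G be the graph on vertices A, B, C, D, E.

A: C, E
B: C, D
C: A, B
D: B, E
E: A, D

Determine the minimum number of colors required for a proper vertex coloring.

3

The cycle B-C-A-E-D-B has odd length 5, so it cannot be 2-colored; at least 3 colors are needed.
3 colors suffice: color 1 → {A, D}; color 2 → {C, E}; color 3 → {B}. Each edge has distinct colors on its endpoints.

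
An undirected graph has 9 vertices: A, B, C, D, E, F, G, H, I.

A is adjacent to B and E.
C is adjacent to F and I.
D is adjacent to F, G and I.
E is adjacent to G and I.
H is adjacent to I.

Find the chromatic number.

2

H and I are adjacent, so at least 2 colors are needed.
2 colors suffice: color 1 → {A, F, G, I}; color 2 → {B, C, D, E, H}. No two adjacent vertices share a color.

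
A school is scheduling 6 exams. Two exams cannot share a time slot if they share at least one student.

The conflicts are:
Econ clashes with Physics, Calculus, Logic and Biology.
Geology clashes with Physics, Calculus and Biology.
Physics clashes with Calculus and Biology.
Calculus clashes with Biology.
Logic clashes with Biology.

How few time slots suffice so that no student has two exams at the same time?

Geology, Physics, Calculus, Biology all conflict with each other, so at least 4 time slots are needed.
4 time slots suffice: time slot 1 → {Biology}; time slot 2 → {Econ, Geology}; time slot 3 → {Calculus, Logic}; time slot 4 → {Physics}. Each listed conflict is separated.

4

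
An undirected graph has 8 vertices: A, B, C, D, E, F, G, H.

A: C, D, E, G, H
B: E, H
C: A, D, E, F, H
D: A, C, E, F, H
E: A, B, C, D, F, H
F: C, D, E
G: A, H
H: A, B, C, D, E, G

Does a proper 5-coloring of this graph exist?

The chromatic number is 5. A, C, D, E, H are mutually adjacent (a clique of size 5), so at least 5 colors are needed.
A valid assignment using 5 colors: A=4, B=3, C=3, D=5, E=2, F=1, G=2, H=1.
That is already a proper 5-coloring.

Yes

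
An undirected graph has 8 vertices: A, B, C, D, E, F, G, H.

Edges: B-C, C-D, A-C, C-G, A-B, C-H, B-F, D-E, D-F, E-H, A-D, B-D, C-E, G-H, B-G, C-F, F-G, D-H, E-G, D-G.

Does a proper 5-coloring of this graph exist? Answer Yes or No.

Yes

The chromatic number is 5. C, D, E, G, H form a clique, so at least 5 colors are needed.
5 colors suffice: A=3, B=4, C=2, D=1, E=4, F=5, G=3, H=5.
That is already a proper 5-coloring.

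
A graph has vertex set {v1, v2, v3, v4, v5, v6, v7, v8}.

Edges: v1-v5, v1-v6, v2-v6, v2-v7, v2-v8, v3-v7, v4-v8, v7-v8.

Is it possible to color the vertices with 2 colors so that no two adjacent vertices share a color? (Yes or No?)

v2, v7, v8 are pairwise adjacent, so at least 3 colors are needed.
So 2 colors are not enough.

No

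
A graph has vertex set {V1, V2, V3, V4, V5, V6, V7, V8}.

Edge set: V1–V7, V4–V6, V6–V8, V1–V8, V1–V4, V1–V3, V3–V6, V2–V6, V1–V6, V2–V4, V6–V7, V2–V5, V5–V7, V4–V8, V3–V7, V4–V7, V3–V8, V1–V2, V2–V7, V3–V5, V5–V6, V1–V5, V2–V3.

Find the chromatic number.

V1, V2, V3, V5, V6, V7 form a clique, so at least 6 colors are needed.
6 colors suffice: color 1 → {V6}; color 2 → {V1}; color 3 → {V7, V8}; color 4 → {V3, V4}; color 5 → {V2}; color 6 → {V5}. Each edge has distinct colors on its endpoints.

6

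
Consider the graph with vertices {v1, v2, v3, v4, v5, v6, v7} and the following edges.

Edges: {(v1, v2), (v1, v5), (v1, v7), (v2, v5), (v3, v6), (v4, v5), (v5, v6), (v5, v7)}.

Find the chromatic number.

v1, v5, v7 are mutually adjacent, so at least 3 colors are needed.
3 colors suffice: v1=2, v2=3, v3=1, v4=2, v5=1, v6=2, v7=3. Every edge joins two different colors.

3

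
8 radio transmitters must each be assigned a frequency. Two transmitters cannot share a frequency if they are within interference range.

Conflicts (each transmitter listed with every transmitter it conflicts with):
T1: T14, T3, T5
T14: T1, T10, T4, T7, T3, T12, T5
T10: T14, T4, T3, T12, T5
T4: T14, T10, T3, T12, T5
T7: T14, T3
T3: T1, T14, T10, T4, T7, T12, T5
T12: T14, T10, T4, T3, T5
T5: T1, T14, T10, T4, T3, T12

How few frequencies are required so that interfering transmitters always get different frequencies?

6

T14, T10, T4, T3, T12, T5 are mutually in conflict, so at least 6 frequencies are needed.
6 frequencies suffice: frequency 1 → {T3}; frequency 2 → {T14}; frequency 3 → {T7, T5}; frequency 4 → {T1, T12}; frequency 5 → {T4}; frequency 6 → {T10}. No two conflicting transmitters share a frequency.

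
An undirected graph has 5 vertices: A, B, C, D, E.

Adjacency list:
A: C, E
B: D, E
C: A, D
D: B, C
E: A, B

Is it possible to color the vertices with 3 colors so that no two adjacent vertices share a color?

The chromatic number is 3. The cycle E-A-C-D-B-E has odd length 5, so it cannot be 2-colored; at least 3 colors are needed.
A valid assignment using 3 colors: A=2, B=1, C=1, D=2, E=3.
That is already a proper 3-coloring.

Yes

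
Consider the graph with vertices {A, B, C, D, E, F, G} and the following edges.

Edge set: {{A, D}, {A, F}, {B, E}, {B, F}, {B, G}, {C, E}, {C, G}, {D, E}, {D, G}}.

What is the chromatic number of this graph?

The cycle G-D-A-F-B-G has odd length 5, so it cannot be 2-colored; at least 3 colors are needed.
3 colors suffice: color red → {B, C, D}; color blue → {A, E, G}; color green → {F}. Every edge joins two different colors.

3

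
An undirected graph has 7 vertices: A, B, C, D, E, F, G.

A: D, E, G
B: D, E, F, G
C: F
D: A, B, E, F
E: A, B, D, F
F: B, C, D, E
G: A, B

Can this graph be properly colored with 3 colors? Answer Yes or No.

No

B, D, E, F are pairwise adjacent (a clique of size 4), so at least 4 colors are needed.
So 3 colors are not enough.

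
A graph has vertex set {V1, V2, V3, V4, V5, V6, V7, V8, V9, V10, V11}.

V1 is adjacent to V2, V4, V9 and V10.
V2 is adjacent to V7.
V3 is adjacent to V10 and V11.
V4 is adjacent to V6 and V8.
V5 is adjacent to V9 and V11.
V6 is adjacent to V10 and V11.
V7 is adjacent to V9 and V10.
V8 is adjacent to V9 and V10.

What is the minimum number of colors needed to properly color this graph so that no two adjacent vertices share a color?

V4 and V6 are adjacent, so at least 2 colors are needed.
2 colors suffice: color red → {V2, V4, V9, V10, V11}; color blue → {V1, V3, V5, V6, V7, V8}. Every edge joins two different colors.

2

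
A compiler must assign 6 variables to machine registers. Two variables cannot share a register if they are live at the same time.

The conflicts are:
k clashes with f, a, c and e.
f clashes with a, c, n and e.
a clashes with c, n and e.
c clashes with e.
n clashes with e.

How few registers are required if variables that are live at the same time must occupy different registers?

k, f, a, c, e all conflict with each other, so at least 5 registers are needed.
5 registers suffice: register 1 → {a}; register 2 → {e}; register 3 → {f}; register 4 → {c, n}; register 5 → {k}. No two conflicting variables share a register.

5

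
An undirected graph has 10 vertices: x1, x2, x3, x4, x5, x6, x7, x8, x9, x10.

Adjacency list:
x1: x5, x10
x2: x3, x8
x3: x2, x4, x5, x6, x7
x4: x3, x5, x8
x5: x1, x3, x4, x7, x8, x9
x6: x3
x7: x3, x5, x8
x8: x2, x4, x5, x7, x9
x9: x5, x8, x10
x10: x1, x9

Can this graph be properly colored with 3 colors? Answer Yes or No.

Yes

The chromatic number is 3. x5, x8, x9 are mutually adjacent, so at least 3 colors are needed.
One proper 3-coloring: x1=2, x2=1, x3=2, x4=3, x5=1, x6=1, x7=3, x8=2, x9=3, x10=1.
That is already a proper 3-coloring.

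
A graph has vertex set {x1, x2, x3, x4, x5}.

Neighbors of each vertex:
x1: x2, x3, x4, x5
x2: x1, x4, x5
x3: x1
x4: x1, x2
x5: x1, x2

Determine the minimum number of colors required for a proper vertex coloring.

3

x1, x2, x4 are pairwise adjacent, so at least 3 colors are needed.
3 colors suffice: color 1 → {x1}; color 2 → {x2, x3}; color 3 → {x4, x5}. No two adjacent vertices share a color.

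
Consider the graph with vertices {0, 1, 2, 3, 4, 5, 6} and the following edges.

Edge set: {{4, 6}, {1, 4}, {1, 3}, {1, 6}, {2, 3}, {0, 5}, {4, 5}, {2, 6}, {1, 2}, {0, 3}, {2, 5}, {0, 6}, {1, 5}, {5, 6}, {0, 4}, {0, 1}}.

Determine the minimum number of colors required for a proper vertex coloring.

5

0, 1, 4, 5, 6 are pairwise adjacent (a clique of size 5), so at least 5 colors are needed.
5 colors suffice: color a → {1}; color b → {3, 5}; color c → {0, 2}; color d → {6}; color e → {4}. Every edge joins two different colors.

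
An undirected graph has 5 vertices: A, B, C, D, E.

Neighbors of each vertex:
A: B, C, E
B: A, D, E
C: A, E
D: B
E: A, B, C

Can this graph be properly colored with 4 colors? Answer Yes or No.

The chromatic number is 3. A, C, E form a triangle, so at least 3 colors are needed.
3 colors suffice: color red → {A, D}; color blue → {B, C}; color green → {E}.
Since 4 ≥ 3, a proper 4-coloring certainly exists.

Yes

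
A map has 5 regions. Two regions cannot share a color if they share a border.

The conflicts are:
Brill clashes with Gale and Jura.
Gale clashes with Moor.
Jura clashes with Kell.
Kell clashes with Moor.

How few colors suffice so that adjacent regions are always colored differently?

3

The cycle Jura-Brill-Gale-Moor-Kell-Jura has odd length 5, so it cannot be 2-colored; at least 3 colors are needed.
3 colors suffice: color 1 → {Gale, Jura}; color 2 → {Brill, Moor}; color 3 → {Kell}. Each listed conflict is separated.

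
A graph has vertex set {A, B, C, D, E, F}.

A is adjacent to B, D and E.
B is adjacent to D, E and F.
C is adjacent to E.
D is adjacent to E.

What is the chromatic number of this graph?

A, B, D, E are mutually adjacent (a clique of size 4), so at least 4 colors are needed.
4 colors suffice: color 1 → {E, F}; color 2 → {B, C}; color 3 → {A}; color 4 → {D}. No two adjacent vertices share a color.

4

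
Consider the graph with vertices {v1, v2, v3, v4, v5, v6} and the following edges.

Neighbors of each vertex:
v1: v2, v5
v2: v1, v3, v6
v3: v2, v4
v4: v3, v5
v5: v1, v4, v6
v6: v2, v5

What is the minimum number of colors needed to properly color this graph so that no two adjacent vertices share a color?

3

The cycle v2-v3-v4-v5-v6-v2 has odd length 5, so it cannot be 2-colored; at least 3 colors are needed.
3 colors suffice: color red → {v2, v5}; color blue → {v1, v4, v6}; color green → {v3}. Every edge joins two different colors.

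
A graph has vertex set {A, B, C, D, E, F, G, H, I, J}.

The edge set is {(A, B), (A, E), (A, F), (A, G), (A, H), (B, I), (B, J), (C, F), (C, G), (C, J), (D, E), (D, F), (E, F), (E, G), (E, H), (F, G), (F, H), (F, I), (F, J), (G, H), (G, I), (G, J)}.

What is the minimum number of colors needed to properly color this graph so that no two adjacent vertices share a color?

A, E, F, G, H form a clique, so at least 5 colors are needed.
A valid assignment using 5 colors: A=green, B=red, C=yellow, D=blue, E=yellow, F=red, G=blue, H=purple, I=green, J=green. No two adjacent vertices share a color.

5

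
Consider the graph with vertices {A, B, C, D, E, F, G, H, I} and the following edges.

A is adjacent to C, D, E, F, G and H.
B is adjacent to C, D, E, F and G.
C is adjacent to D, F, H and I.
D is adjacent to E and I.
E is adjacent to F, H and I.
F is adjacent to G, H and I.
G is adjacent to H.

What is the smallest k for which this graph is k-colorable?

A, C, F, H form a clique, so at least 4 colors are needed.
4 colors suffice: A=3, B=3, C=2, D=1, E=2, F=1, G=2, H=4, I=3. No two adjacent vertices share a color.

4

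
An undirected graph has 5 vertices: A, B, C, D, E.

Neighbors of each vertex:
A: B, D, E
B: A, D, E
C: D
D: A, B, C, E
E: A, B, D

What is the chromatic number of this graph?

A, B, D, E form a clique, so at least 4 colors are needed.
A valid assignment using 4 colors: A=2, B=4, C=2, D=1, E=3. No two adjacent vertices share a color.

4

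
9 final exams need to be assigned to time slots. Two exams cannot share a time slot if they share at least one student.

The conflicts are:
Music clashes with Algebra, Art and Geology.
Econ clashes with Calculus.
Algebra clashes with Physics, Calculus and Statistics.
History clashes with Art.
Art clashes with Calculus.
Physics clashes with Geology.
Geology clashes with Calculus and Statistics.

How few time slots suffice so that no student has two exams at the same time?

2

Geology and Calculus conflict, so at least 2 time slots are needed.
A valid assignment using 2 time slots: Music=1, Econ=2, Algebra=2, History=1, Art=2, Physics=1, Geology=2, Calculus=1, Statistics=1. No two conflicting exams share a time slot.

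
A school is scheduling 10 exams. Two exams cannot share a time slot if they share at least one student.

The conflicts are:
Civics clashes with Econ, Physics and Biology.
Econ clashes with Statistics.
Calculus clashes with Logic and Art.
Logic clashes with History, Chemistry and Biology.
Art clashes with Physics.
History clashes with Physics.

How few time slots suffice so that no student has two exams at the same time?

3

The cycle Logic-Biology-Civics-Physics-History-Logic has odd length 5, so it cannot be 2-colored; at least 3 time slots are needed.
3 time slots suffice: time slot 1 → {Civics, Logic, Art, Statistics}; time slot 2 → {Econ, Calculus, Chemistry, Physics, Biology}; time slot 3 → {History}. Every pair that conflicts lands in different time slots.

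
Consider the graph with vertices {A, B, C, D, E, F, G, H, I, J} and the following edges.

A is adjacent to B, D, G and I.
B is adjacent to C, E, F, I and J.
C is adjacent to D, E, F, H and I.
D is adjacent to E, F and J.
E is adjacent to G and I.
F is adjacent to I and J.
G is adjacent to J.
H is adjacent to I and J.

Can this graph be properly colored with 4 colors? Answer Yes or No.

The chromatic number is 4. B, C, E, I form a clique, so at least 4 colors are needed.
4 colors suffice: A=3, B=1, C=3, D=1, E=4, F=4, G=1, H=1, I=2, J=2.
That is already a proper 4-coloring.

Yes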